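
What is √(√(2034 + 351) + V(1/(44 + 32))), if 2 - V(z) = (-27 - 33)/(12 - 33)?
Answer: √(-42 + 147*√265)/7 ≈ 6.9267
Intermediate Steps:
V(z) = -6/7 (V(z) = 2 - (-27 - 33)/(12 - 33) = 2 - (-60)/(-21) = 2 - (-60)*(-1)/21 = 2 - 1*20/7 = 2 - 20/7 = -6/7)
√(√(2034 + 351) + V(1/(44 + 32))) = √(√(2034 + 351) - 6/7) = √(√2385 - 6/7) = √(3*√265 - 6/7) = √(-6/7 + 3*√265)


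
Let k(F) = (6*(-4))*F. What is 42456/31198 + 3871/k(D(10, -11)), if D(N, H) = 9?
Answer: -55798481/3369384 ≈ -16.560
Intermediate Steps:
k(F) = -24*F
42456/31198 + 3871/k(D(10, -11)) = 42456/31198 + 3871/((-24*9)) = 42456*(1/31198) + 3871/(-216) = 21228/15599 + 3871*(-1/216) = 21228/15599 - 3871/216 = -55798481/3369384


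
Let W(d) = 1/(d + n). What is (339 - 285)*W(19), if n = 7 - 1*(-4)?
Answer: 9/5 ≈ 1.8000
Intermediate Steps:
n = 11 (n = 7 + 4 = 11)
W(d) = 1/(11 + d) (W(d) = 1/(d + 11) = 1/(11 + d))
(339 - 285)*W(19) = (339 - 285)/(11 + 19) = 54/30 = 54*(1/30) = 9/5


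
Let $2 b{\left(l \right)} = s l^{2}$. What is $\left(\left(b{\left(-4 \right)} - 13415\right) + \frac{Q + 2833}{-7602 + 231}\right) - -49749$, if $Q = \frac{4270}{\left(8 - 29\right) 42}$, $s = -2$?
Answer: $\frac{16864920440}{464373} \approx 36318.0$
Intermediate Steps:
$Q = - \frac{305}{63}$ ($Q = \frac{4270}{\left(-21\right) 42} = \frac{4270}{-882} = 4270 \left(- \frac{1}{882}\right) = - \frac{305}{63} \approx -4.8413$)
$b{\left(l \right)} = - l^{2}$ ($b{\left(l \right)} = \frac{\left(-2\right) l^{2}}{2} = - l^{2}$)
$\left(\left(b{\left(-4 \right)} - 13415\right) + \frac{Q + 2833}{-7602 + 231}\right) - -49749 = \left(\left(- \left(-4\right)^{2} - 13415\right) + \frac{- \frac{305}{63} + 2833}{-7602 + 231}\right) - -49749 = \left(\left(\left(-1\right) 16 - 13415\right) + \frac{178174}{63 \left(-7371\right)}\right) + 49749 = \left(\left(-16 - 13415\right) + \frac{178174}{63} \left(- \frac{1}{7371}\right)\right) + 49749 = \left(-13431 - \frac{178174}{464373}\right) + 49749 = - \frac{6237171937}{464373} + 49749 = \frac{16864920440}{464373}$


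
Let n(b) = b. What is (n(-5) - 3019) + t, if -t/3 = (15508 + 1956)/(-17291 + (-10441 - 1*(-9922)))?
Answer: -26902524/8905 ≈ -3021.1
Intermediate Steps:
t = 26196/8905 (t = -3*(15508 + 1956)/(-17291 + (-10441 - 1*(-9922))) = -52392/(-17291 + (-10441 + 9922)) = -52392/(-17291 - 519) = -52392/(-17810) = -52392*(-1)/17810 = -3*(-8732/8905) = 26196/8905 ≈ 2.9417)
(n(-5) - 3019) + t = (-5 - 3019) + 26196/8905 = -3024 + 26196/8905 = -26902524/8905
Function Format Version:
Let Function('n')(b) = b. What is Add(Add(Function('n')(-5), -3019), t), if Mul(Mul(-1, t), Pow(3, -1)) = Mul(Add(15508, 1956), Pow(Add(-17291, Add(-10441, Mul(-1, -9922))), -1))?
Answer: Rational(-26902524, 8905) ≈ -3021.1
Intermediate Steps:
t = Rational(26196, 8905) (t = Mul(-3, Mul(Add(15508, 1956), Pow(Add(-17291, Add(-10441, Mul(-1, -9922))), -1))) = Mul(-3, Mul(17464, Pow(Add(-17291, Add(-10441, 9922)), -1))) = Mul(-3, Mul(17464, Pow(Add(-17291, -519), -1))) = Mul(-3, Mul(17464, Pow(-17810, -1))) = Mul(-3, Mul(17464, Rational(-1, 17810))) = Mul(-3, Rational(-8732, 8905)) = Rational(26196, 8905) ≈ 2.9417)
Add(Add(Function('n')(-5), -3019), t) = Add(Add(-5, -3019), Rational(26196, 8905)) = Add(-3024, Rational(26196, 8905)) = Rational(-26902524, 8905)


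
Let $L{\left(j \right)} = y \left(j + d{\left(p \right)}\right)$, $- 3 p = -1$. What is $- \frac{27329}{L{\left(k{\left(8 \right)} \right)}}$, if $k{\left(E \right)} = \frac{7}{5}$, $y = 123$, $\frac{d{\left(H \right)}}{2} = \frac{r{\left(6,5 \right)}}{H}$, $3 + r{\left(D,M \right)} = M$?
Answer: $- \frac{136645}{8241} \approx -16.581$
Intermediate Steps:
$p = \frac{1}{3}$ ($p = \left(- \frac{1}{3}\right) \left(-1\right) = \frac{1}{3} \approx 0.33333$)
$r{\left(D,M \right)} = -3 + M$
$d{\left(H \right)} = \frac{4}{H}$ ($d{\left(H \right)} = 2 \frac{-3 + 5}{H} = 2 \frac{2}{H} = \frac{4}{H}$)
$k{\left(E \right)} = \frac{7}{5}$ ($k{\left(E \right)} = 7 \cdot \frac{1}{5} = \frac{7}{5}$)
$L{\left(j \right)} = 1476 + 123 j$ ($L{\left(j \right)} = 123 \left(j + 4 \frac{1}{\frac{1}{3}}\right) = 123 \left(j + 4 \cdot 3\right) = 123 \left(j + 12\right) = 123 \left(12 + j\right) = 1476 + 123 j$)
$- \frac{27329}{L{\left(k{\left(8 \right)} \right)}} = - \frac{27329}{1476 + 123 \cdot \frac{7}{5}} = - \frac{27329}{1476 + \frac{861}{5}} = - \frac{27329}{\frac{8241}{5}} = \left(-27329\right) \frac{5}{8241} = - \frac{136645}{8241}$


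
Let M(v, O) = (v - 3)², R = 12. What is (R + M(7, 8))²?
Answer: 784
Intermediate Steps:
M(v, O) = (-3 + v)²
(R + M(7, 8))² = (12 + (-3 + 7)²)² = (12 + 4²)² = (12 + 16)² = 28² = 784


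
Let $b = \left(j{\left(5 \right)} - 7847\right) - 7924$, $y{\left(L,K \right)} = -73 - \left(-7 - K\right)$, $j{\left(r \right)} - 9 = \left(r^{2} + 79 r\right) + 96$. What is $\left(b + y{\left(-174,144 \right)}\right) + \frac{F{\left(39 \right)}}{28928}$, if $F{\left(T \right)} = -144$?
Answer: $- \frac{27423753}{1808} \approx -15168.0$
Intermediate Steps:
$j{\left(r \right)} = 105 + r^{2} + 79 r$ ($j{\left(r \right)} = 9 + \left(\left(r^{2} + 79 r\right) + 96\right) = 9 + \left(96 + r^{2} + 79 r\right) = 105 + r^{2} + 79 r$)
$y{\left(L,K \right)} = -66 + K$ ($y{\left(L,K \right)} = -73 + \left(7 + K\right) = -66 + K$)
$b = -15246$ ($b = \left(\left(105 + 5^{2} + 79 \cdot 5\right) - 7847\right) - 7924 = \left(\left(105 + 25 + 395\right) - 7847\right) - 7924 = \left(525 - 7847\right) - 7924 = -7322 - 7924 = -15246$)
$\left(b + y{\left(-174,144 \right)}\right) + \frac{F{\left(39 \right)}}{28928} = \left(-15246 + \left(-66 + 144\right)\right) - \frac{144}{28928} = \left(-15246 + 78\right) - \frac{9}{1808} = -15168 - \frac{9}{1808} = - \frac{27423753}{1808}$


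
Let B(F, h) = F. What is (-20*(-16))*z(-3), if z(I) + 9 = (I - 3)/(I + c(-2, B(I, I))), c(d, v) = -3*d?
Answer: -3520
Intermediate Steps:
z(I) = -9 + (-3 + I)/(6 + I) (z(I) = -9 + (I - 3)/(I - 3*(-2)) = -9 + (-3 + I)/(I + 6) = -9 + (-3 + I)/(6 + I))
(-20*(-16))*z(-3) = (-20*(-16))*((-57 - 8*(-3))/(6 - 3)) = 320*((-57 + 24)/3) = 320*((1/3)*(-33)) = 320*(-11) = -3520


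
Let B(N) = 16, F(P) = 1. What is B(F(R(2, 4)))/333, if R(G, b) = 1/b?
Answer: 16/333 ≈ 0.048048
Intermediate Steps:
B(F(R(2, 4)))/333 = 16/333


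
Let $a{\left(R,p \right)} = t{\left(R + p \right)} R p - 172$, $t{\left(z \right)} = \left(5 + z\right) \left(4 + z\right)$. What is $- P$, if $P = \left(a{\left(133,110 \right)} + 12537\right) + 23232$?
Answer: $-896210877$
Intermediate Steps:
$t{\left(z \right)} = \left(4 + z\right) \left(5 + z\right)$
$a{\left(R,p \right)} = -172 + R p \left(20 + \left(R + p\right)^{2} + 9 R + 9 p\right)$ ($a{\left(R,p \right)} = \left(20 + \left(R + p\right)^{2} + 9 \left(R + p\right)\right) R p - 172 = \left(20 + \left(R + p\right)^{2} + \left(9 R + 9 p\right)\right) R p - 172 = \left(20 + \left(R + p\right)^{2} + 9 R + 9 p\right) R p - 172 = R \left(20 + \left(R + p\right)^{2} + 9 R + 9 p\right) p - 172 = R p \left(20 + \left(R + p\right)^{2} + 9 R + 9 p\right) - 172 = -172 + R p \left(20 + \left(R + p\right)^{2} + 9 R + 9 p\right)$)
$P = 896210877$ ($P = \left(\left(-172 + 133 \cdot 110 \left(20 + \left(133 + 110\right)^{2} + 9 \cdot 133 + 9 \cdot 110\right)\right) + 12537\right) + 23232 = \left(\left(-172 + 133 \cdot 110 \left(20 + 243^{2} + 1197 + 990\right)\right) + 12537\right) + 23232 = \left(\left(-172 + 133 \cdot 110 \left(20 + 59049 + 1197 + 990\right)\right) + 12537\right) + 23232 = \left(\left(-172 + 133 \cdot 110 \cdot 61256\right) + 12537\right) + 23232 = \left(\left(-172 + 896175280\right) + 12537\right) + 23232 = \left(896175108 + 12537\right) + 23232 = 896187645 + 23232 = 896210877$)
$- P = \left(-1\right) 896210877 = -896210877$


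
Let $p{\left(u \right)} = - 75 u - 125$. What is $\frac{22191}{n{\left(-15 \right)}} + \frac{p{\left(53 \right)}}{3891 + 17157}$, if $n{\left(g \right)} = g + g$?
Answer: $- \frac{9733316}{13155} \approx -739.89$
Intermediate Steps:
$p{\left(u \right)} = -125 - 75 u$
$n{\left(g \right)} = 2 g$
$\frac{22191}{n{\left(-15 \right)}} + \frac{p{\left(53 \right)}}{3891 + 17157} = \frac{22191}{2 \left(-15\right)} + \frac{-125 - 3975}{3891 + 17157} = \frac{22191}{-30} + \frac{-125 - 3975}{21048} = 22191 \left(- \frac{1}{30}\right) - \frac{1025}{5262} = - \frac{7397}{10} - \frac{1025}{5262} = - \frac{9733316}{13155}$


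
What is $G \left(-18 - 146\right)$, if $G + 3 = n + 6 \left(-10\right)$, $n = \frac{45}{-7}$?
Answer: $\frac{79704}{7} \approx 11386.0$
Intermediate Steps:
$n = - \frac{45}{7}$ ($n = 45 \left(- \frac{1}{7}\right) = - \frac{45}{7} \approx -6.4286$)
$G = - \frac{486}{7}$ ($G = -3 + \left(- \frac{45}{7} + 6 \left(-10\right)\right) = -3 - \frac{465}{7} = - \frac{486}{7} \approx -69.429$)
$G \left(-18 - 146\right) = - \frac{486 \left(-18 - 146\right)}{7} = \left(- \frac{486}{7}\right) \left(-164\right) = \frac{79704}{7}$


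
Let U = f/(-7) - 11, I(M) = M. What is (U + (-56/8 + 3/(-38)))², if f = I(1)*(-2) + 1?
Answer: 22762441/70756 ≈ 321.70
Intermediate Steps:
f = -1 (f = 1*(-2) + 1 = -2 + 1 = -1)
U = -76/7 (U = -1/(-7) - 11 = -1*(-⅐) - 11 = ⅐ - 11 = -76/7 ≈ -10.857)
(U + (-56/8 + 3/(-38)))² = (-76/7 + (-56/8 + 3/(-38)))² = (-76/7 + (-56*⅛ + 3*(-1/38)))² = (-76/7 + (-7 - 3/38))² = (-76/7 - 269/38)² = (-4771/266)² = 22762441/70756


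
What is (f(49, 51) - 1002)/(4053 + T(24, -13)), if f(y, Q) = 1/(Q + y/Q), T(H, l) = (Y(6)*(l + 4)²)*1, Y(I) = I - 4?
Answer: -885083/3723250 ≈ -0.23772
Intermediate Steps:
Y(I) = -4 + I
T(H, l) = 2*(4 + l)² (T(H, l) = ((-4 + 6)*(l + 4)²)*1 = (2*(4 + l)²)*1 = 2*(4 + l)²)
(f(49, 51) - 1002)/(4053 + T(24, -13)) = (51/(49 + 51²) - 1002)/(4053 + 2*(4 - 13)²) = (51/(49 + 2601) - 1002)/(4053 + 2*(-9)²) = (51/2650 - 1002)/(4053 + 2*81) = (51*(1/2650) - 1002)/(4053 + 162) = (51/2650 - 1002)/4215 = -2655249/2650*1/4215 = -885083/3723250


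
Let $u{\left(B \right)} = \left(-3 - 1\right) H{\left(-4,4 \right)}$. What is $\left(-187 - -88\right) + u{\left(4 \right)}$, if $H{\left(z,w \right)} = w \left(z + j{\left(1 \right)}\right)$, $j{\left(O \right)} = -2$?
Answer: $-3$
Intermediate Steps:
$H{\left(z,w \right)} = w \left(-2 + z\right)$ ($H{\left(z,w \right)} = w \left(z - 2\right) = w \left(-2 + z\right)$)
$u{\left(B \right)} = 96$ ($u{\left(B \right)} = \left(-3 - 1\right) 4 \left(-2 - 4\right) = - 4 \cdot 4 \left(-6\right) = \left(-4\right) \left(-24\right) = 96$)
$\left(-187 - -88\right) + u{\left(4 \right)} = \left(-187 - -88\right) + 96 = \left(-187 + 88\right) + 96 = -99 + 96 = -3$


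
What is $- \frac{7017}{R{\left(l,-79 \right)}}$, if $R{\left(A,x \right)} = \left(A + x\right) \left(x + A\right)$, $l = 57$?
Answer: $- \frac{7017}{484} \approx -14.498$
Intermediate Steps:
$R{\left(A,x \right)} = \left(A + x\right)^{2}$ ($R{\left(A,x \right)} = \left(A + x\right) \left(A + x\right) = \left(A + x\right)^{2}$)
$- \frac{7017}{R{\left(l,-79 \right)}} = - \frac{7017}{\left(57 - 79\right)^{2}} = - \frac{7017}{\left(-22\right)^{2}} = - \frac{7017}{484}$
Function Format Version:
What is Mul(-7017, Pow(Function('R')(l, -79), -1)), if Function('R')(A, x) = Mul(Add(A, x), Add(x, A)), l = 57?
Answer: Rational(-7017, 484) ≈ -14.498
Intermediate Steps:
Function('R')(A, x) = Pow(Add(A, x), 2) (Function('R')(A, x) = Mul(Add(A, x), Add(A, x)) = Pow(Add(A, x), 2))
Mul(-7017, Pow(Function('R')(l, -79), -1)) = Mul(-7017, Pow(Pow(Add(57, -79), 2), -1)) = Mul(-7017, Pow(Pow(-22, 2), -1)) = Mul(-7017, Pow(484, -1)) = Mul(-7017, Rational(1, 484)) = Rational(-7017, 484)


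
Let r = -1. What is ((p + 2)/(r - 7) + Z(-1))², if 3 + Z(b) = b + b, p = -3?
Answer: 1521/64 ≈ 23.766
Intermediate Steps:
Z(b) = -3 + 2*b (Z(b) = -3 + (b + b) = -3 + 2*b)
((p + 2)/(r - 7) + Z(-1))² = ((-3 + 2)/(-1 - 7) + (-3 + 2*(-1)))² = (-1/(-8) + (-3 - 2))² = (-1*(-⅛) - 5)² = (⅛ - 5)² = (-39/8)² = 1521/64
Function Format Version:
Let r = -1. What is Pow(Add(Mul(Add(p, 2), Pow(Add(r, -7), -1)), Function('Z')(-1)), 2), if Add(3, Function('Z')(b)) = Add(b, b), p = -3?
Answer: Rational(1521, 64) ≈ 23.766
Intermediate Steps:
Function('Z')(b) = Add(-3, Mul(2, b)) (Function('Z')(b) = Add(-3, Add(b, b)) = Add(-3, Mul(2, b)))
Pow(Add(Mul(Add(p, 2), Pow(Add(r, -7), -1)), Function('Z')(-1)), 2) = Pow(Add(Mul(Add(-3, 2), Pow(Add(-1, -7), -1)), Add(-3, Mul(2, -1))), 2) = Pow(Add(Mul(-1, Pow(-8, -1)), Add(-3, -2)), 2) = Pow(Add(Mul(-1, Rational(-1, 8)), -5), 2) = Pow(Add(Rational(1, 8), -5), 2) = Pow(Rational(-39, 8), 2) = Rational(1521, 64)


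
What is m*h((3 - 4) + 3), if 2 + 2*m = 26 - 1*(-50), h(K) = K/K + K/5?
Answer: 259/5 ≈ 51.800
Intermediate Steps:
h(K) = 1 + K/5 (h(K) = 1 + K*(⅕) = 1 + K/5)
m = 37 (m = -1 + (26 - 1*(-50))/2 = -1 + (26 + 50)/2 = -1 + (½)*76 = -1 + 38 = 37)
m*h((3 - 4) + 3) = 37*(1 + ((3 - 4) + 3)/5) = 37*(1 + (-1 + 3)/5) = 37*(1 + (⅕)*2) = 37*(1 + ⅖) = 37*(7/5) = 259/5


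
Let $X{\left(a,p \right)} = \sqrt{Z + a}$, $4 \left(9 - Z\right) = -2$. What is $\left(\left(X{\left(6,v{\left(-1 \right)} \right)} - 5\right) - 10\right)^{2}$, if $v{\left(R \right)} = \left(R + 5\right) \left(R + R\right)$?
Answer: $\frac{\left(30 - \sqrt{62}\right)^{2}}{4} \approx 122.39$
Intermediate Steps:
$Z = \frac{19}{2}$ ($Z = 9 - - \frac{1}{2} = 9 + \frac{1}{2} = \frac{19}{2} \approx 9.5$)
$v{\left(R \right)} = 2 R \left(5 + R\right)$ ($v{\left(R \right)} = \left(5 + R\right) 2 R = 2 R \left(5 + R\right)$)
$X{\left(a,p \right)} = \sqrt{\frac{19}{2} + a}$
$\left(\left(X{\left(6,v{\left(-1 \right)} \right)} - 5\right) - 10\right)^{2} = \left(\left(\frac{\sqrt{38 + 4 \cdot 6}}{2} - 5\right) - 10\right)^{2} = \left(\left(\frac{\sqrt{38 + 24}}{2} - 5\right) - 10\right)^{2} = \left(\left(\frac{\sqrt{62}}{2} - 5\right) - 10\right)^{2} = \left(\left(-5 + \frac{\sqrt{62}}{2}\right) - 10\right)^{2} = \left(-15 + \frac{\sqrt{62}}{2}\right)^{2}$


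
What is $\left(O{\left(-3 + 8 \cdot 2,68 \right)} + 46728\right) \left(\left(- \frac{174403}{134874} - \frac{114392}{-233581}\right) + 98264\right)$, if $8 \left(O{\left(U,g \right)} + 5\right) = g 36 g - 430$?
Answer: $\frac{14161915341867854231}{2135864664} \approx 6.6305 \cdot 10^{9}$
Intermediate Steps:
$O{\left(U,g \right)} = - \frac{235}{4} + \frac{9 g^{2}}{2}$ ($O{\left(U,g \right)} = -5 + \frac{g 36 g - 430}{8} = -5 + \frac{36 g g - 430}{8} = -5 + \frac{36 g^{2} - 430}{8} = -5 + \frac{-430 + 36 g^{2}}{8} = -5 + \left(- \frac{215}{4} + \frac{9 g^{2}}{2}\right) = - \frac{235}{4} + \frac{9 g^{2}}{2}$)
$\left(O{\left(-3 + 8 \cdot 2,68 \right)} + 46728\right) \left(\left(- \frac{174403}{134874} - \frac{114392}{-233581}\right) + 98264\right) = \left(\left(- \frac{235}{4} + \frac{9 \cdot 68^{2}}{2}\right) + 46728\right) \left(\left(- \frac{174403}{134874} - \frac{114392}{-233581}\right) + 98264\right) = \left(\left(- \frac{235}{4} + \frac{9}{2} \cdot 4624\right) + 46728\right) \left(\left(\left(-174403\right) \frac{1}{134874} - - \frac{114392}{233581}\right) + 98264\right) = \left(\left(- \frac{235}{4} + 20808\right) + 46728\right) \left(\left(- \frac{174403}{134874} + \frac{114392}{233581}\right) + 98264\right) = \left(\frac{82997}{4} + 46728\right) \left(- \frac{428961365}{533966166} + 98264\right) = \frac{269909}{4} \cdot \frac{52469222374459}{533966166} = \frac{14161915341867854231}{2135864664}$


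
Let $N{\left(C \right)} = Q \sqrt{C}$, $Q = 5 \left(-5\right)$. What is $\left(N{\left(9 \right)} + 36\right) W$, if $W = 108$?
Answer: $-4212$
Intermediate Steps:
$Q = -25$
$N{\left(C \right)} = - 25 \sqrt{C}$
$\left(N{\left(9 \right)} + 36\right) W = \left(- 25 \sqrt{9} + 36\right) 108 = \left(\left(-25\right) 3 + 36\right) 108 = \left(-75 + 36\right) 108 = \left(-39\right) 108 = -4212$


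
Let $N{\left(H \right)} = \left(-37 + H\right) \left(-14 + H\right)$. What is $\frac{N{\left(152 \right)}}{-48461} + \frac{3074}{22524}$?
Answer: $- \frac{4532321}{23729034} \approx -0.191$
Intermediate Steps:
$\frac{N{\left(152 \right)}}{-48461} + \frac{3074}{22524} = \frac{518 + 152^{2} - 7752}{-48461} + \frac{3074}{22524} = \left(518 + 23104 - 7752\right) \left(- \frac{1}{48461}\right) + 3074 \cdot \frac{1}{22524} = 15870 \left(- \frac{1}{48461}\right) + \frac{1537}{11262} = - \frac{690}{2107} + \frac{1537}{11262} = - \frac{4532321}{23729034}$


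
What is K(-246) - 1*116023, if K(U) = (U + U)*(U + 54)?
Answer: -21559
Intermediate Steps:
K(U) = 2*U*(54 + U) (K(U) = (2*U)*(54 + U) = 2*U*(54 + U))
K(-246) - 1*116023 = 2*(-246)*(54 - 246) - 1*116023 = 2*(-246)*(-192) - 116023 = 94464 - 116023 = -21559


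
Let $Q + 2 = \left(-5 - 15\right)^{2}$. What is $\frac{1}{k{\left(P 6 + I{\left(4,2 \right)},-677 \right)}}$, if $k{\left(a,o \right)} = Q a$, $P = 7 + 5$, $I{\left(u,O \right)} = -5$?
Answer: $\frac{1}{26666} \approx 3.7501 \cdot 10^{-5}$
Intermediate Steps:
$P = 12$
$Q = 398$ ($Q = -2 + \left(-5 - 15\right)^{2} = -2 + \left(-20\right)^{2} = -2 + 400 = 398$)
$k{\left(a,o \right)} = 398 a$
$\frac{1}{k{\left(P 6 + I{\left(4,2 \right)},-677 \right)}} = \frac{1}{398 \left(12 \cdot 6 - 5\right)} = \frac{1}{398 \left(72 - 5\right)} = \frac{1}{398 \cdot 67} = \frac{1}{26666}$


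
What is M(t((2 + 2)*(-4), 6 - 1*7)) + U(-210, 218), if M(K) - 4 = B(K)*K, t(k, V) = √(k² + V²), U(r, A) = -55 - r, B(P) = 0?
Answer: 159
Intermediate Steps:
t(k, V) = √(V² + k²)
M(K) = 4 (M(K) = 4 + 0*K = 4 + 0 = 4)
M(t((2 + 2)*(-4), 6 - 1*7)) + U(-210, 218) = 4 + (-55 - 1*(-210)) = 4 + (-55 + 210) = 4 + 155 = 159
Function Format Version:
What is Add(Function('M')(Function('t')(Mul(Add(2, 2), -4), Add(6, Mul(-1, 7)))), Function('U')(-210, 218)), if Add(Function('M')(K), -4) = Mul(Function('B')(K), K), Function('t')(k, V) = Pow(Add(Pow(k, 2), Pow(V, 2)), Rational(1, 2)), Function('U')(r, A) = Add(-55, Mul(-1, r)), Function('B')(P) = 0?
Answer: 159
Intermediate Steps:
Function('t')(k, V) = Pow(Add(Pow(V, 2), Pow(k, 2)), Rational(1, 2))
Function('M')(K) = 4 (Function('M')(K) = Add(4, Mul(0, K)) = Add(4, 0) = 4)
Add(Function('M')(Function('t')(Mul(Add(2, 2), -4), Add(6, Mul(-1, 7)))), Function('U')(-210, 218)) = Add(4, Add(-55, Mul(-1, -210))) = Add(4, Add(-55, 210)) = Add(4, 155) = 159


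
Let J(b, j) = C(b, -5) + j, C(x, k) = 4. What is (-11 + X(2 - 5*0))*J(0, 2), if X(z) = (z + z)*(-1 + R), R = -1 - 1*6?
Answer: -258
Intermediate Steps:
R = -7 (R = -1 - 6 = -7)
X(z) = -16*z (X(z) = (z + z)*(-1 - 7) = (2*z)*(-8) = -16*z)
J(b, j) = 4 + j
(-11 + X(2 - 5*0))*J(0, 2) = (-11 - 16*(2 - 5*0))*(4 + 2) = (-11 - 16*(2 + 0))*6 = (-11 - 16*2)*6 = (-11 - 32)*6 = -43*6 = -258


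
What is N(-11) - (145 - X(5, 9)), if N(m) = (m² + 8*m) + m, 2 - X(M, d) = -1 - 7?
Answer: -113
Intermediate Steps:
X(M, d) = 10 (X(M, d) = 2 - (-1 - 7) = 2 - 1*(-8) = 2 + 8 = 10)
N(m) = m² + 9*m
N(-11) - (145 - X(5, 9)) = -11*(9 - 11) - (145 - 1*10) = -11*(-2) - (145 - 10) = 22 - 1*135 = 22 - 135 = -113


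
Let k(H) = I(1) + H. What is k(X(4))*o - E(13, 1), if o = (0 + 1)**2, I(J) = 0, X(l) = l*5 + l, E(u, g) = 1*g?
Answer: 23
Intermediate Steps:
E(u, g) = g
X(l) = 6*l (X(l) = 5*l + l = 6*l)
k(H) = H (k(H) = 0 + H = H)
o = 1 (o = 1**2 = 1)
k(X(4))*o - E(13, 1) = (6*4)*1 - 1*1 = 24*1 - 1 = 24 - 1 = 23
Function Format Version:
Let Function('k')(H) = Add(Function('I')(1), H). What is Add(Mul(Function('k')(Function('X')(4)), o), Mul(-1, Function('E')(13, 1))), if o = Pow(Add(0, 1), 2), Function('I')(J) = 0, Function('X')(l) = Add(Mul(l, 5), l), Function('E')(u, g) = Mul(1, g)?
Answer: 23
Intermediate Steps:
Function('E')(u, g) = g
Function('X')(l) = Mul(6, l) (Function('X')(l) = Add(Mul(5, l), l) = Mul(6, l))
Function('k')(H) = H (Function('k')(H) = Add(0, H) = H)
o = 1 (o = Pow(1, 2) = 1)
Add(Mul(Function('k')(Function('X')(4)), o), Mul(-1, Function('E')(13, 1))) = Add(Mul(Mul(6, 4), 1), Mul(-1, 1)) = Add(Mul(24, 1), -1) = Add(24, -1) = 23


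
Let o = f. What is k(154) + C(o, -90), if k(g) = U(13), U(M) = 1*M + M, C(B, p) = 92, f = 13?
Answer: 118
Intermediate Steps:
o = 13
U(M) = 2*M (U(M) = M + M = 2*M)
k(g) = 26 (k(g) = 2*13 = 26)
k(154) + C(o, -90) = 26 + 92 = 118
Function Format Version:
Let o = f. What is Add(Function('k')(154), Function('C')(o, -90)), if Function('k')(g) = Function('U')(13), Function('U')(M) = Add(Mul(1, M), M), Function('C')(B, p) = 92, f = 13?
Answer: 118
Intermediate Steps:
o = 13
Function('U')(M) = Mul(2, M) (Function('U')(M) = Add(M, M) = Mul(2, M))
Function('k')(g) = 26 (Function('k')(g) = Mul(2, 13) = 26)
Add(Function('k')(154), Function('C')(o, -90)) = Add(26, 92) = 118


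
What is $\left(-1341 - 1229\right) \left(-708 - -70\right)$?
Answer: $1639660$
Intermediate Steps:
$\left(-1341 - 1229\right) \left(-708 - -70\right) = - 2570 \left(-708 + 70\right) = \left(-2570\right) \left(-638\right) = 1639660$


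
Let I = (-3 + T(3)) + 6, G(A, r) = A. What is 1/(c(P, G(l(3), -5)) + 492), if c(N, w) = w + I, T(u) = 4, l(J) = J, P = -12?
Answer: 1/502 ≈ 0.0019920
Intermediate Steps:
I = 7 (I = (-3 + 4) + 6 = 1 + 6 = 7)
c(N, w) = 7 + w (c(N, w) = w + 7 = 7 + w)
1/(c(P, G(l(3), -5)) + 492) = 1/((7 + 3) + 492) = 1/(10 + 492) = 1/502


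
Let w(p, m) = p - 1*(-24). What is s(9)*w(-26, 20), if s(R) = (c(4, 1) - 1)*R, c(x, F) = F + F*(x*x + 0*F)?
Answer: -288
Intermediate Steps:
w(p, m) = 24 + p (w(p, m) = p + 24 = 24 + p)
c(x, F) = F + F*x**2 (c(x, F) = F + F*(x**2 + 0) = F + F*x**2)
s(R) = 16*R (s(R) = (1*(1 + 4**2) - 1)*R = (1*(1 + 16) - 1)*R = (1*17 - 1)*R = (17 - 1)*R = 16*R)
s(9)*w(-26, 20) = (16*9)*(24 - 26) = 144*(-2) = -288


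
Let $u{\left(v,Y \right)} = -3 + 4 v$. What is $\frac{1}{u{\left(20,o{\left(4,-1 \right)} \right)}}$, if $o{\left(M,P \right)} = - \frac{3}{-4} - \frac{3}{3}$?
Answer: $\frac{1}{77} \approx 0.012987$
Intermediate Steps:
$o{\left(M,P \right)} = - \frac{1}{4}$ ($o{\left(M,P \right)} = \left(-3\right) \left(- \frac{1}{4}\right) - 1 = \frac{3}{4} - 1 = - \frac{1}{4}$)
$\frac{1}{u{\left(20,o{\left(4,-1 \right)} \right)}} = \frac{1}{-3 + 4 \cdot 20} = \frac{1}{-3 + 80} = \frac{1}{77}$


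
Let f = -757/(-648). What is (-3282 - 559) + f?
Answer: -2488211/648 ≈ -3839.8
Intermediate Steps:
f = 757/648 (f = -757*(-1/648) = 757/648 ≈ 1.1682)
(-3282 - 559) + f = (-3282 - 559) + 757/648 = -3841 + 757/648 = -2488211/648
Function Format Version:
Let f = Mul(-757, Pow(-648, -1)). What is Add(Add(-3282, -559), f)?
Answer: Rational(-2488211, 648) ≈ -3839.8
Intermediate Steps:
f = Rational(757, 648) (f = Mul(-757, Rational(-1, 648)) = Rational(757, 648) ≈ 1.1682)
Add(Add(-3282, -559), f) = Add(Add(-3282, -559), Rational(757, 648)) = Add(-3841, Rational(757, 648)) = Rational(-2488211, 648)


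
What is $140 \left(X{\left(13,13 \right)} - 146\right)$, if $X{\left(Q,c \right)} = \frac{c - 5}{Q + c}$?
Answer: $- \frac{265160}{13} \approx -20397.0$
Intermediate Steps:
$X{\left(Q,c \right)} = \frac{-5 + c}{Q + c}$
$140 \left(X{\left(13,13 \right)} - 146\right) = 140 \left(\frac{-5 + 13}{13 + 13} - 146\right) = 140 \left(\frac{1}{26} \cdot 8 - 146\right) = 140 \left(\frac{4}{13} - 146\right) = 140 \left(- \frac{1894}{13}\right) = - \frac{265160}{13}$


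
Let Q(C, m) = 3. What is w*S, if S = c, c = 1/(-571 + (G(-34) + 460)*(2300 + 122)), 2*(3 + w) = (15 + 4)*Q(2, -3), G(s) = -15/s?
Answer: 289/12632332 ≈ 2.2878e-5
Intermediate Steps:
w = 51/2 (w = -3 + ((15 + 4)*3)/2 = -3 + (19*3)/2 = -3 + (1/2)*57 = -3 + 57/2 = 51/2 ≈ 25.500)
c = 17/18948498 (c = 1/(-571 + (-15/(-34) + 460)*(2300 + 122)) = 1/(-571 + (-15*(-1/34) + 460)*2422) = 1/(-571 + (15/34 + 460)*2422) = 1/(-571 + (15655/34)*2422) = 1/(-571 + 18958205/17) = 1/(18948498/17) = 17/18948498 ≈ 8.9717e-7)
S = 17/18948498 ≈ 8.9717e-7
w*S = (51/2)*(17/18948498) = 289/12632332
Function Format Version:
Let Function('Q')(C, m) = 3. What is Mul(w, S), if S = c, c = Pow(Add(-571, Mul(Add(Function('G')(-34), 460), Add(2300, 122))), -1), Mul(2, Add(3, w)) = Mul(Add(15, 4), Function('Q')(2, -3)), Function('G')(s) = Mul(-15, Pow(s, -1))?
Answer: Rational(289, 12632332) ≈ 2.2878e-5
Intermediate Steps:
w = Rational(51, 2) (w = Add(-3, Mul(Rational(1, 2), Mul(Add(15, 4), 3))) = Add(-3, Mul(Rational(1, 2), Mul(19, 3))) = Add(-3, Mul(Rational(1, 2), 57)) = Add(-3, Rational(57, 2)) = Rational(51, 2) ≈ 25.500)
c = Rational(17, 18948498) (c = Pow(Add(-571, Mul(Add(Mul(-15, Pow(-34, -1)), 460), Add(2300, 122))), -1) = Pow(Add(-571, Mul(Add(Mul(-15, Rational(-1, 34)), 460), 2422)), -1) = Pow(Add(-571, Mul(Add(Rational(15, 34), 460), 2422)), -1) = Pow(Add(-571, Mul(Rational(15655, 34), 2422)), -1) = Pow(Add(-571, Rational(18958205, 17)), -1) = Pow(Rational(18948498, 17), -1) = Rational(17, 18948498) ≈ 8.9717e-7)
S = Rational(17, 18948498) ≈ 8.9717e-7
Mul(w, S) = Mul(Rational(51, 2), Rational(17, 18948498)) = Rational(289, 12632332)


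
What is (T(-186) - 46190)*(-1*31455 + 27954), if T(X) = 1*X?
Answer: 162362376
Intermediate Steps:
T(X) = X
(T(-186) - 46190)*(-1*31455 + 27954) = (-186 - 46190)*(-1*31455 + 27954) = -46376*(-31455 + 27954) = -46376*(-3501) = 162362376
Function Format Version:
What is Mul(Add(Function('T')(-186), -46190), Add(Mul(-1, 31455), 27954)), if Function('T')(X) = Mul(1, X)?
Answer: 162362376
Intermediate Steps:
Function('T')(X) = X
Mul(Add(Function('T')(-186), -46190), Add(Mul(-1, 31455), 27954)) = Mul(Add(-186, -46190), Add(Mul(-1, 31455), 27954)) = Mul(-46376, Add(-31455, 27954)) = Mul(-46376, -3501) = 162362376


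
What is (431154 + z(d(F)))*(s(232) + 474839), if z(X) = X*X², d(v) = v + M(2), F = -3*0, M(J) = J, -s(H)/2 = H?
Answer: 204532473750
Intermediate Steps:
s(H) = -2*H
F = 0
d(v) = 2 + v (d(v) = v + 2 = 2 + v)
z(X) = X³
(431154 + z(d(F)))*(s(232) + 474839) = (431154 + (2 + 0)³)*(-2*232 + 474839) = (431154 + 2³)*(-464 + 474839) = (431154 + 8)*474375 = 431162*474375 = 204532473750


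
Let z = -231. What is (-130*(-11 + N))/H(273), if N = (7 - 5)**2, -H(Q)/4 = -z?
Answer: -65/66 ≈ -0.98485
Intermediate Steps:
H(Q) = -924 (H(Q) = -(-4)*(-231) = -4*231 = -924)
N = 4 (N = 2**2 = 4)
(-130*(-11 + N))/H(273) = -130*(-11 + 4)/(-924) = -130*(-7)*(-1/924) = 910*(-1/924) = -65/66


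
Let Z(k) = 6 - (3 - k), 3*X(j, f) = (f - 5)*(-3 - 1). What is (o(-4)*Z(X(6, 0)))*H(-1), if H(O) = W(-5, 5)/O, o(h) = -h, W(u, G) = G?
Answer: -580/3 ≈ -193.33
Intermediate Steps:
X(j, f) = 20/3 - 4*f/3 (X(j, f) = ((f - 5)*(-3 - 1))/3 = ((-5 + f)*(-4))/3 = (20 - 4*f)/3 = 20/3 - 4*f/3)
H(O) = 5/O
Z(k) = 3 + k (Z(k) = 6 + (-3 + k) = 3 + k)
(o(-4)*Z(X(6, 0)))*H(-1) = ((-1*(-4))*(3 + (20/3 - 4/3*0)))*(5/(-1)) = (4*(3 + (20/3 + 0)))*(5*(-1)) = (4*(3 + 20/3))*(-5) = (4*(29/3))*(-5) = (116/3)*(-5) = -580/3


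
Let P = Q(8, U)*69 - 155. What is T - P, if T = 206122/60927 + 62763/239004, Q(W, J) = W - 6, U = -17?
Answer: 33404276425/1617977412 ≈ 20.646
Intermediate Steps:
Q(W, J) = -6 + W
T = 5898660421/1617977412 (T = 206122*(1/60927) + 62763*(1/239004) = 206122/60927 + 20921/79668 = 5898660421/1617977412 ≈ 3.6457)
P = -17 (P = (-6 + 8)*69 - 155 = 2*69 - 155 = 138 - 155 = -17)
T - P = 5898660421/1617977412 - 1*(-17) = 5898660421/1617977412 + 17 = 33404276425/1617977412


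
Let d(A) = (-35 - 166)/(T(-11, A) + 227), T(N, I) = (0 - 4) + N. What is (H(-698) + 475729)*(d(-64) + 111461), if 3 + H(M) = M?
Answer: 2806172212967/53 ≈ 5.2947e+10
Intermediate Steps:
T(N, I) = -4 + N
H(M) = -3 + M
d(A) = -201/212 (d(A) = (-35 - 166)/((-4 - 11) + 227) = -201/(-15 + 227) = -201/212)
(H(-698) + 475729)*(d(-64) + 111461) = ((-3 - 698) + 475729)*(-201/212 + 111461) = (-701 + 475729)*(23629531/212) = 475028*(23629531/212) = 2806172212967/53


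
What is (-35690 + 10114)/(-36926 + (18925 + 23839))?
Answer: -92/21 ≈ -4.3810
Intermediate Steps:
(-35690 + 10114)/(-36926 + (18925 + 23839)) = -25576/(-36926 + 42764) = -25576/5838 = -25576*1/5838 = -92/21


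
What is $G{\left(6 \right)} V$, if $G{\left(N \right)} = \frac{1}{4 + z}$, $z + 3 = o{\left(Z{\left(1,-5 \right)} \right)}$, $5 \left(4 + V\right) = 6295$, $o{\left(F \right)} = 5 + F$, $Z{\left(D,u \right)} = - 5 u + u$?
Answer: $\frac{1255}{26} \approx 48.269$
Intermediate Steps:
$Z{\left(D,u \right)} = - 4 u$
$V = 1255$ ($V = -4 + \frac{1}{5} \cdot 6295 = -4 + 1259 = 1255$)
$z = 22$ ($z = -3 + \left(5 - -20\right) = -3 + \left(5 + 20\right) = -3 + 25 = 22$)
$G{\left(N \right)} = \frac{1}{26}$ ($G{\left(N \right)} = \frac{1}{4 + 22} = \frac{1}{26}$)
$G{\left(6 \right)} V = \frac{1}{26} \cdot 1255 = \frac{1255}{26}$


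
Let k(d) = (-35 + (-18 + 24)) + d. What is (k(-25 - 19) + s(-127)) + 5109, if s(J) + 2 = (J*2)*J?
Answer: 37292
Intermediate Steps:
k(d) = -29 + d (k(d) = (-35 + 6) + d = -29 + d)
s(J) = -2 + 2*J² (s(J) = -2 + (J*2)*J = -2 + (2*J)*J = -2 + 2*J²)
(k(-25 - 19) + s(-127)) + 5109 = ((-29 + (-25 - 19)) + (-2 + 2*(-127)²)) + 5109 = ((-29 - 44) + (-2 + 2*16129)) + 5109 = (-73 + (-2 + 32258)) + 5109 = (-73 + 32256) + 5109 = 32183 + 5109 = 37292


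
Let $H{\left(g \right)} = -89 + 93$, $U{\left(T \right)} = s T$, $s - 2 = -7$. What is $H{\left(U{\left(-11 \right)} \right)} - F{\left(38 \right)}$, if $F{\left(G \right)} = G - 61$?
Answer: $27$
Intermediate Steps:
$s = -5$ ($s = 2 - 7 = -5$)
$U{\left(T \right)} = - 5 T$
$F{\left(G \right)} = -61 + G$ ($F{\left(G \right)} = G - 61 = -61 + G$)
$H{\left(g \right)} = 4$
$H{\left(U{\left(-11 \right)} \right)} - F{\left(38 \right)} = 4 - \left(-61 + 38\right) = 4 - -23 = 4 + 23 = 27$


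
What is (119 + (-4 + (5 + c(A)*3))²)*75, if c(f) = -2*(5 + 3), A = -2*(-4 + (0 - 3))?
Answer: 174600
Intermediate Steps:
A = 14 (A = -2*(-4 - 3) = -2*(-7) = 14)
c(f) = -16 (c(f) = -2*8 = -16)
(119 + (-4 + (5 + c(A)*3))²)*75 = (119 + (-4 + (5 - 16*3))²)*75 = (119 + (-4 + (5 - 48))²)*75 = (119 + (-4 - 43)²)*75 = (119 + (-47)²)*75 = (119 + 2209)*75 = 2328*75 = 174600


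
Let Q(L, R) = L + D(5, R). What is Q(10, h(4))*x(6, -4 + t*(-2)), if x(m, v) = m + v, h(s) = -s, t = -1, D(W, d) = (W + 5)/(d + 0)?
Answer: 30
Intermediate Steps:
D(W, d) = (5 + W)/d
Q(L, R) = L + 10/R (Q(L, R) = L + (5 + 5)/R = L + 10/R)
Q(10, h(4))*x(6, -4 + t*(-2)) = (10 + 10/((-1*4)))*(6 + (-4 - 1*(-2))) = (10 + 10/(-4))*(6 + (-4 + 2)) = (10 + 10*(-¼))*(6 - 2) = (10 - 5/2)*4 = (15/2)*4 = 30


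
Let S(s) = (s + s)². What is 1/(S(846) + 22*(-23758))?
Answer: 1/2340188 ≈ 4.2732e-7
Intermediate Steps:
S(s) = 4*s² (S(s) = (2*s)² = 4*s²)
1/(S(846) + 22*(-23758)) = 1/(4*846² + 22*(-23758)) = 1/(4*715716 - 522676) = 1/(2862864 - 522676) = 1/2340188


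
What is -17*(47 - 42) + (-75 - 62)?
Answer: -222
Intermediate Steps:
-17*(47 - 42) + (-75 - 62) = -17*5 - 137 = -85 - 137 = -222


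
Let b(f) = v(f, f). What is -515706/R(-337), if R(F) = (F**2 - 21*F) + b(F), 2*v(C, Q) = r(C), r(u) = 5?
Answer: -1031412/241297 ≈ -4.2745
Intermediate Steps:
v(C, Q) = 5/2 (v(C, Q) = (1/2)*5 = 5/2)
b(f) = 5/2
R(F) = 5/2 + F**2 - 21*F (R(F) = (F**2 - 21*F) + 5/2 = 5/2 + F**2 - 21*F)
-515706/R(-337) = -515706/(5/2 + (-337)**2 - 21*(-337)) = -515706/(5/2 + 113569 + 7077) = -515706/241297/2 = -515706*2/241297 = -1031412/241297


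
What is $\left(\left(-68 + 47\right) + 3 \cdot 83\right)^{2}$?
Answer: $51984$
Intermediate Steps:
$\left(\left(-68 + 47\right) + 3 \cdot 83\right)^{2} = \left(-21 + 249\right)^{2} = 228^{2} = 51984$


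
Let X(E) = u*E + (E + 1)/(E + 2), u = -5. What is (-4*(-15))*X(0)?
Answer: 30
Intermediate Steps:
X(E) = -5*E + (1 + E)/(2 + E) (X(E) = -5*E + (E + 1)/(E + 2) = -5*E + (1 + E)/(2 + E))
(-4*(-15))*X(0) = (-4*(-15))*((1 - 9*0 - 5*0²)/(2 + 0)) = 60*((1 + 0 - 5*0)/2) = 60*((1 + 0 + 0)/2) = 60*((½)*1) = 60*(½) = 30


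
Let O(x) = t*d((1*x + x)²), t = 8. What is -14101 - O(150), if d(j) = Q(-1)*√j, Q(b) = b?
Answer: -11701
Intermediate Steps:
d(j) = -√j
O(x) = -16*√(x²) (O(x) = 8*(-√((1*x + x)²)) = 8*(-√((x + x)²)) = 8*(-√((2*x)²)) = 8*(-√(4*x²)) = 8*(-2*√(x²)) = -16*√(x²))
-14101 - O(150) = -14101 - (-16)*√(150²) = -14101 - (-16)*√22500 = -14101 - (-16)*150 = -14101 - 1*(-2400) = -14101 + 2400 = -11701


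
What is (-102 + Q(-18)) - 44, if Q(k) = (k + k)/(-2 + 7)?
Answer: -766/5 ≈ -153.20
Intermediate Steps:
Q(k) = 2*k/5 (Q(k) = (2*k)/5 = (2*k)*(1/5) = 2*k/5)
(-102 + Q(-18)) - 44 = (-102 + (2/5)*(-18)) - 44 = (-102 - 36/5) - 44 = -546/5 - 44 = -766/5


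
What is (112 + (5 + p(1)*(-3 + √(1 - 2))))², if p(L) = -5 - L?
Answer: 18189 - 1620*I ≈ 18189.0 - 1620.0*I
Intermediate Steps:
(112 + (5 + p(1)*(-3 + √(1 - 2))))² = (112 + (5 + (-5 - 1*1)*(-3 + √(1 - 2))))² = (112 + (5 + (-5 - 1)*(-3 + √(-1))))² = (112 + (5 - 6*(-3 + I)))² = (112 + (5 + (18 - 6*I)))² = (112 + (23 - 6*I))² = (135 - 6*I)²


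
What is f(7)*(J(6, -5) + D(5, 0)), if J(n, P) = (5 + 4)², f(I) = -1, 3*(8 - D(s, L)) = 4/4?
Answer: -266/3 ≈ -88.667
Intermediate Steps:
D(s, L) = 23/3 (D(s, L) = 8 - 4/(3*4) = 8 - ⅓*1 = 8 - ⅓ = 23/3)
J(n, P) = 81 (J(n, P) = 9² = 81)
f(7)*(J(6, -5) + D(5, 0)) = -(81 + 23/3) = -1*266/3 = -266/3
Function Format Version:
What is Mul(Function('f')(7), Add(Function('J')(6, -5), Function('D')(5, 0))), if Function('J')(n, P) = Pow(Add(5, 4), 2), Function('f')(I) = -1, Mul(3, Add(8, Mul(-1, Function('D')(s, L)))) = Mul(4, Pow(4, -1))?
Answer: Rational(-266, 3) ≈ -88.667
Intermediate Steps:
Function('D')(s, L) = Rational(23, 3) (Function('D')(s, L) = Add(8, Mul(Rational(-1, 3), Mul(4, Pow(4, -1)))) = Add(8, Mul(Rational(-1, 3), Mul(4, Rational(1, 4)))) = Add(8, Mul(Rational(-1, 3), 1)) = Add(8, Rational(-1, 3)) = Rational(23, 3))
Function('J')(n, P) = 81 (Function('J')(n, P) = Pow(9, 2) = 81)
Mul(Function('f')(7), Add(Function('J')(6, -5), Function('D')(5, 0))) = Mul(-1, Add(81, Rational(23, 3))) = Mul(-1, Rational(266, 3)) = Rational(-266, 3)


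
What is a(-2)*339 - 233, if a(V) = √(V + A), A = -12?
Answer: -233 + 339*I*√14 ≈ -233.0 + 1268.4*I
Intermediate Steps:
a(V) = √(-12 + V) (a(V) = √(V - 12) = √(-12 + V))
a(-2)*339 - 233 = √(-12 - 2)*339 - 233 = √(-14)*339 - 233 = (I*√14)*339 - 233 = 339*I*√14 - 233 = -233 + 339*I*√14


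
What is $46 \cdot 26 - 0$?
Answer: $1196$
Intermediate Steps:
$46 \cdot 26 - 0 = 1196 + \left(-5 + 5\right) = 1196 + 0 = 1196$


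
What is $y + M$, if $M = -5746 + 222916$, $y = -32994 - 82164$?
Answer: $102012$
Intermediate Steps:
$y = -115158$
$M = 217170$
$y + M = -115158 + 217170 = 102012$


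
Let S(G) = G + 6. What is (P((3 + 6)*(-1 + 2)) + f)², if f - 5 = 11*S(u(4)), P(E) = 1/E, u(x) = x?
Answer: 1073296/81 ≈ 13251.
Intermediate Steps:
S(G) = 6 + G
f = 115 (f = 5 + 11*(6 + 4) = 5 + 11*10 = 5 + 110 = 115)
(P((3 + 6)*(-1 + 2)) + f)² = (1/((3 + 6)*(-1 + 2)) + 115)² = (1/(9*1) + 115)² = (1/9 + 115)² = (⅑ + 115)² = (1036/9)² = 1073296/81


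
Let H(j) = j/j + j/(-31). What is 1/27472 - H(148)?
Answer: 3214255/851632 ≈ 3.7742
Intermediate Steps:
H(j) = 1 - j/31 (H(j) = 1 + j*(-1/31) = 1 - j/31)
1/27472 - H(148) = 1/27472 - (1 - 1/31*148) = 1/27472 - (1 - 148/31) = 1/27472 - 1*(-117/31) = 1/27472 + 117/31 = 3214255/851632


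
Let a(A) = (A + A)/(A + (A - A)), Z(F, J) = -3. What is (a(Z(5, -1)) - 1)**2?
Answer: 1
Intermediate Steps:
a(A) = 2 (a(A) = (2*A)/(A + 0) = (2*A)/A = 2)
(a(Z(5, -1)) - 1)**2 = (2 - 1)**2 = 1**2 = 1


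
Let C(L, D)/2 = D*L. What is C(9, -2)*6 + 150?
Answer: -66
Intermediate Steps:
C(L, D) = 2*D*L (C(L, D) = 2*(D*L) = 2*D*L)
C(9, -2)*6 + 150 = (2*(-2)*9)*6 + 150 = -36*6 + 150 = -216 + 150 = -66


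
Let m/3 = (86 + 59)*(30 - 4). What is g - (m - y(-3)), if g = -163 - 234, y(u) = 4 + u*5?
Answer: -11718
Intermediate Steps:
y(u) = 4 + 5*u
m = 11310 (m = 3*((86 + 59)*(30 - 4)) = 3*(145*26) = 3*3770 = 11310)
g = -397
g - (m - y(-3)) = -397 - (11310 - (4 + 5*(-3))) = -397 - (11310 - (4 - 15)) = -397 - (11310 - 1*(-11)) = -397 - (11310 + 11) = -397 - 1*11321 = -397 - 11321 = -11718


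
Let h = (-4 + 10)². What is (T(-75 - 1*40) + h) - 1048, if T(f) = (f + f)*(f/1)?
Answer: 25438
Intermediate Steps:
T(f) = 2*f² (T(f) = (2*f)*(f*1) = (2*f)*f = 2*f²)
h = 36 (h = 6² = 36)
(T(-75 - 1*40) + h) - 1048 = (2*(-75 - 1*40)² + 36) - 1048 = (2*(-75 - 40)² + 36) - 1048 = (2*(-115)² + 36) - 1048 = (2*13225 + 36) - 1048 = (26450 + 36) - 1048 = 26486 - 1048 = 25438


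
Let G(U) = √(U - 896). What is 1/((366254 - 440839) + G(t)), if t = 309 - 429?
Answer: -74585/5562923241 - 2*I*√254/5562923241 ≈ -1.3408e-5 - 5.7299e-9*I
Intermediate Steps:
t = -120
G(U) = √(-896 + U)
1/((366254 - 440839) + G(t)) = 1/((366254 - 440839) + √(-896 - 120)) = 1/(-74585 + √(-1016)) = 1/(-74585 + 2*I*√254)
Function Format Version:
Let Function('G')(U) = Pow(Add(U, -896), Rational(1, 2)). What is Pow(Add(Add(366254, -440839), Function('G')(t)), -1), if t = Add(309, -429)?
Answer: Add(Rational(-74585, 5562923241), Mul(Rational(-2, 5562923241), I, Pow(254, Rational(1, 2)))) ≈ Add(-1.3408e-5, Mul(-5.7299e-9, I))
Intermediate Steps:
t = -120
Function('G')(U) = Pow(Add(-896, U), Rational(1, 2))
Pow(Add(Add(366254, -440839), Function('G')(t)), -1) = Pow(Add(Add(366254, -440839), Pow(Add(-896, -120), Rational(1, 2))), -1) = Pow(Add(-74585, Pow(-1016, Rational(1, 2))), -1) = Pow(Add(-74585, Mul(2, I, Pow(254, Rational(1, 2)))), -1)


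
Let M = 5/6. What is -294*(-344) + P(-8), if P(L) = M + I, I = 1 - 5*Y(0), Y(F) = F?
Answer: 606827/6 ≈ 1.0114e+5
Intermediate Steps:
M = ⅚ (M = 5*(⅙) = ⅚ ≈ 0.83333)
I = 1 (I = 1 - 5*0 = 1 + 0 = 1)
P(L) = 11/6 (P(L) = ⅚ + 1 = 11/6)
-294*(-344) + P(-8) = -294*(-344) + 11/6 = 101136 + 11/6 = 606827/6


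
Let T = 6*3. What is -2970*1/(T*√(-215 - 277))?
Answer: 55*I*√123/82 ≈ 7.4388*I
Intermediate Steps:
T = 18
-2970*1/(T*√(-215 - 277)) = -2970*1/(18*√(-215 - 277)) = -2970*(-I*√123/4428) = -(-55)*I*√123/82 = 55*I*√123/82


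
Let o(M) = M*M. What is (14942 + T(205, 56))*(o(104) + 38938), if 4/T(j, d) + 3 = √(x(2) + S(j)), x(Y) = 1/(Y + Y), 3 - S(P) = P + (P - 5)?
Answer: 1221443684132/1643 - 398032*I*√1607/1643 ≈ 7.4342e+8 - 9711.5*I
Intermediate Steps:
S(P) = 8 - 2*P (S(P) = 3 - (P + (P - 5)) = 3 - (P + (-5 + P)) = 3 - (-5 + 2*P) = 3 + (5 - 2*P) = 8 - 2*P)
x(Y) = 1/(2*Y)
o(M) = M²
T(j, d) = 4/(-3 + √(33/4 - 2*j)) (T(j, d) = 4/(-3 + √((½)/2 + (8 - 2*j))) = 4/(-3 + √((½)*(½) + (8 - 2*j))) = 4/(-3 + √(¼ + (8 - 2*j))) = 4/(-3 + √(33/4 - 2*j)))
(14942 + T(205, 56))*(o(104) + 38938) = (14942 + 8/(-6 + √(33 - 8*205)))*(104² + 38938) = (14942 + 8/(-6 + √(33 - 1640)))*(10816 + 38938) = (14942 + 8/(-6 + √(-1607)))*49754 = (14942 + 8/(-6 + I*√1607))*49754 = 743424268 + 398032/(-6 + I*√1607)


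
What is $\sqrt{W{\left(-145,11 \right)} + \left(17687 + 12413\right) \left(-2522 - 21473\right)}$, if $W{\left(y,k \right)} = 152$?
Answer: $2 i \sqrt{180562337} \approx 26875.0 i$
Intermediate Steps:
$\sqrt{W{\left(-145,11 \right)} + \left(17687 + 12413\right) \left(-2522 - 21473\right)} = \sqrt{152 + \left(17687 + 12413\right) \left(-2522 - 21473\right)} = \sqrt{152 + 30100 \left(-23995\right)} = \sqrt{152 - 722249500} = \sqrt{-722249348} = 2 i \sqrt{180562337}$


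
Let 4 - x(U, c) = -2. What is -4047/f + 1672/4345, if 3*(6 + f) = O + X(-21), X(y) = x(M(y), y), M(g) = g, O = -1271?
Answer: 4990711/506785 ≈ 9.8478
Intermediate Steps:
x(U, c) = 6 (x(U, c) = 4 - 1*(-2) = 4 + 2 = 6)
X(y) = 6
f = -1283/3 (f = -6 + (-1271 + 6)/3 = -6 + (⅓)*(-1265) = -6 - 1265/3 = -1283/3 ≈ -427.67)
-4047/f + 1672/4345 = -4047/(-1283/3) + 1672/4345 = -4047*(-3/1283) + 1672*(1/4345) = 12141/1283 + 152/395 = 4990711/506785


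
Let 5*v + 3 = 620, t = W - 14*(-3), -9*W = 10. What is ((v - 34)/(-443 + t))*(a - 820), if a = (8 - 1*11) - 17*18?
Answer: 4541967/18095 ≈ 251.01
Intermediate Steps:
W = -10/9 (W = -⅑*10 = -10/9 ≈ -1.1111)
t = 368/9 (t = -10/9 - 14*(-3) = -10/9 + 42 = 368/9 ≈ 40.889)
v = 617/5 (v = -⅗ + (⅕)*620 = -⅗ + 124 = 617/5 ≈ 123.40)
a = -309 (a = (8 - 11) - 306 = -3 - 306 = -309)
((v - 34)/(-443 + t))*(a - 820) = ((617/5 - 34)/(-443 + 368/9))*(-309 - 820) = (447/(5*(-3619/9)))*(-1129) = ((447/5)*(-9/3619))*(-1129) = -4023/18095*(-1129) = 4541967/18095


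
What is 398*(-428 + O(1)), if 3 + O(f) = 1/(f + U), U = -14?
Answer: -2230392/13 ≈ -1.7157e+5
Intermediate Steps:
O(f) = -3 + 1/(-14 + f) (O(f) = -3 + 1/(f - 14) = -3 + 1/(-14 + f))
398*(-428 + O(1)) = 398*(-428 + (43 - 3*1)/(-14 + 1)) = 398*(-428 + (43 - 3)/(-13)) = 398*(-428 - 1/13*40) = 398*(-428 - 40/13) = 398*(-5604/13) = -2230392/13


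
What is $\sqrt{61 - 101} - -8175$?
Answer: $8175 + 2 i \sqrt{10} \approx 8175.0 + 6.3246 i$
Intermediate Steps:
$\sqrt{61 - 101} - -8175 = \sqrt{-40} + 8175 = 2 i \sqrt{10} + 8175 = 8175 + 2 i \sqrt{10}$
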